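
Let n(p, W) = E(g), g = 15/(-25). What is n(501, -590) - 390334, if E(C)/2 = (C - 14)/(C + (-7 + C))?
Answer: -16003548/41 ≈ -3.9033e+5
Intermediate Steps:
g = -⅗ (g = 15*(-1/25) = -⅗ ≈ -0.60000)
E(C) = 2*(-14 + C)/(-7 + 2*C) (E(C) = 2*((C - 14)/(C + (-7 + C))) = 2*((-14 + C)/(-7 + 2*C)) = 2*(-14 + C)/(-7 + 2*C))
n(p, W) = 146/41 (n(p, W) = 2*(-14 - ⅗)/(-7 + 2*(-⅗)) = 2*(-73/5)/(-7 - 6/5) = 2*(-73/5)/(-41/5) = 2*(-5/41)*(-73/5) = 146/41)
n(501, -590) - 390334 = 146/41 - 390334 = -16003548/41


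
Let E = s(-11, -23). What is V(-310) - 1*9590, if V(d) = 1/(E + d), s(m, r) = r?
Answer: -3193471/333 ≈ -9590.0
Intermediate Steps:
E = -23
V(d) = 1/(-23 + d)
V(-310) - 1*9590 = 1/(-23 - 310) - 1*9590 = 1/(-333) - 9590 = -1/333 - 9590 = -3193471/333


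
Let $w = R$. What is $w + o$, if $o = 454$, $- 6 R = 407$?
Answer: $\frac{2317}{6} \approx 386.17$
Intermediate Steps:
$R = - \frac{407}{6}$ ($R = \left(- \frac{1}{6}\right) 407 = - \frac{407}{6} \approx -67.833$)
$w = - \frac{407}{6} \approx -67.833$
$w + o = - \frac{407}{6} + 454 = \frac{2317}{6}$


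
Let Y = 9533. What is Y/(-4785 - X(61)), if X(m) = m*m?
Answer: -9533/8506 ≈ -1.1207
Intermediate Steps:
X(m) = m**2
Y/(-4785 - X(61)) = 9533/(-4785 - 1*61**2) = 9533/(-4785 - 1*3721) = 9533/(-4785 - 3721) = 9533/(-8506) = 9533*(-1/8506) = -9533/8506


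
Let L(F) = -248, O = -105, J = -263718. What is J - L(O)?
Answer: -263470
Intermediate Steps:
J - L(O) = -263718 - 1*(-248) = -263718 + 248 = -263470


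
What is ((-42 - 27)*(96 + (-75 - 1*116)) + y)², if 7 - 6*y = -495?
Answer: 396647056/9 ≈ 4.4072e+7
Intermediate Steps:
y = 251/3 (y = 7/6 - ⅙*(-495) = 7/6 + 165/2 = 251/3 ≈ 83.667)
((-42 - 27)*(96 + (-75 - 1*116)) + y)² = ((-42 - 27)*(96 + (-75 - 1*116)) + 251/3)² = (-69*(96 + (-75 - 116)) + 251/3)² = (-69*(96 - 191) + 251/3)² = (-69*(-95) + 251/3)² = (6555 + 251/3)² = (19916/3)² = 396647056/9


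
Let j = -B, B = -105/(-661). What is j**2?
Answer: 11025/436921 ≈ 0.025233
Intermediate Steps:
B = 105/661 (B = -105*(-1/661) = 105/661 ≈ 0.15885)
j = -105/661 (j = -1*105/661 = -105/661 ≈ -0.15885)
j**2 = (-105/661)**2 = 11025/436921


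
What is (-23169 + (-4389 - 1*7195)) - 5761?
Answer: -40514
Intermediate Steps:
(-23169 + (-4389 - 1*7195)) - 5761 = (-23169 + (-4389 - 7195)) - 5761 = (-23169 - 11584) - 5761 = -34753 - 5761 = -40514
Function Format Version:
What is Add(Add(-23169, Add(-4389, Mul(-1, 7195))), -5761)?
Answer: -40514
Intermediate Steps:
Add(Add(-23169, Add(-4389, Mul(-1, 7195))), -5761) = Add(Add(-23169, Add(-4389, -7195)), -5761) = Add(Add(-23169, -11584), -5761) = Add(-34753, -5761) = -40514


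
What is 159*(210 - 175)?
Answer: 5565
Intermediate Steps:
159*(210 - 175) = 159*35 = 5565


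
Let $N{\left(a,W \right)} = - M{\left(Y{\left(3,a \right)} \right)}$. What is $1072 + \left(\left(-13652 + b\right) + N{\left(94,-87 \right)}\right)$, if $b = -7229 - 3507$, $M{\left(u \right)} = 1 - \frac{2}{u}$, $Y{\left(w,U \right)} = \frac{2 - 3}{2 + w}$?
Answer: $-23327$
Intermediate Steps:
$Y{\left(w,U \right)} = - \frac{1}{2 + w}$
$M{\left(u \right)} = 1 - \frac{2}{u}$
$N{\left(a,W \right)} = -11$ ($N{\left(a,W \right)} = - \frac{-2 - \frac{1}{2 + 3}}{\left(-1\right) \frac{1}{2 + 3}} = - \frac{-2 - \frac{1}{5}}{\left(-1\right) \frac{1}{5}} = - \frac{-2 - \frac{1}{5}}{- \frac{1}{5}} = - \frac{\left(-5\right) \left(-11\right)}{5} = \left(-1\right) 11 = -11$)
$b = -10736$
$1072 + \left(\left(-13652 + b\right) + N{\left(94,-87 \right)}\right) = 1072 - 24399 = -23327$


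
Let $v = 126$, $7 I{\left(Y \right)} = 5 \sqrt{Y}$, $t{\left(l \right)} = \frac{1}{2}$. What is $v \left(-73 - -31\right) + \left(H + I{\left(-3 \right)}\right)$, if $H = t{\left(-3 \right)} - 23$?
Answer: $- \frac{10629}{2} + \frac{5 i \sqrt{3}}{7} \approx -5314.5 + 1.2372 i$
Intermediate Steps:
$t{\left(l \right)} = \frac{1}{2}$
$I{\left(Y \right)} = \frac{5 \sqrt{Y}}{7}$
$H = - \frac{45}{2}$ ($H = \frac{1}{2} - 23 = - \frac{45}{2} \approx -22.5$)
$v \left(-73 - -31\right) + \left(H + I{\left(-3 \right)}\right) = 126 \left(-73 - -31\right) - \left(\frac{45}{2} - \frac{5 \sqrt{-3}}{7}\right) = 126 \left(-73 + 31\right) - \left(\frac{45}{2} - \frac{5 i \sqrt{3}}{7}\right) = 126 \left(-42\right) - \left(\frac{45}{2} - \frac{5 i \sqrt{3}}{7}\right) = -5292 - \left(\frac{45}{2} - \frac{5 i \sqrt{3}}{7}\right) = - \frac{10629}{2} + \frac{5 i \sqrt{3}}{7}$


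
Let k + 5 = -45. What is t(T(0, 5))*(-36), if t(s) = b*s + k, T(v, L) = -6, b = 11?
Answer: 4176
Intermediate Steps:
k = -50 (k = -5 - 45 = -50)
t(s) = -50 + 11*s (t(s) = 11*s - 50 = -50 + 11*s)
t(T(0, 5))*(-36) = (-50 + 11*(-6))*(-36) = (-50 - 66)*(-36) = -116*(-36) = 4176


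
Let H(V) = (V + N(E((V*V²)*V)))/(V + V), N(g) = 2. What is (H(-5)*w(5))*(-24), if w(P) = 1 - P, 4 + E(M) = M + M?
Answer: 144/5 ≈ 28.800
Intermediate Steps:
E(M) = -4 + 2*M (E(M) = -4 + (M + M) = -4 + 2*M)
H(V) = (2 + V)/(2*V) (H(V) = (V + 2)/(V + V) = (2 + V)/((2*V)) = (2 + V)*(1/(2*V)) = (2 + V)/(2*V))
(H(-5)*w(5))*(-24) = (((½)*(2 - 5)/(-5))*(1 - 1*5))*(-24) = (((½)*(-⅕)*(-3))*(1 - 5))*(-24) = ((3/10)*(-4))*(-24) = -6/5*(-24) = 144/5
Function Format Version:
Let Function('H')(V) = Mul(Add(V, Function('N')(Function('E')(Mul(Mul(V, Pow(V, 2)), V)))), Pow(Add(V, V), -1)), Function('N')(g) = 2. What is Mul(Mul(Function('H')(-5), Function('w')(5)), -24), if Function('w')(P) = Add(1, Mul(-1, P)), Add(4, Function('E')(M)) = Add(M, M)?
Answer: Rational(144, 5) ≈ 28.800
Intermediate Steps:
Function('E')(M) = Add(-4, Mul(2, M)) (Function('E')(M) = Add(-4, Add(M, M)) = Add(-4, Mul(2, M)))
Function('H')(V) = Mul(Rational(1, 2), Pow(V, -1), Add(2, V)) (Function('H')(V) = Mul(Add(V, 2), Pow(Add(V, V), -1)) = Mul(Add(2, V), Pow(Mul(2, V), -1)) = Mul(Add(2, V), Mul(Rational(1, 2), Pow(V, -1))) = Mul(Rational(1, 2), Pow(V, -1), Add(2, V)))
Mul(Mul(Function('H')(-5), Function('w')(5)), -24) = Mul(Mul(Mul(Rational(1, 2), Pow(-5, -1), Add(2, -5)), Add(1, Mul(-1, 5))), -24) = Mul(Mul(Mul(Rational(1, 2), Rational(-1, 5), -3), Add(1, -5)), -24) = Mul(Mul(Rational(3, 10), -4), -24) = Mul(Rational(-6, 5), -24) = Rational(144, 5)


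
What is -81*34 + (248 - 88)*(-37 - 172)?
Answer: -36194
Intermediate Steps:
-81*34 + (248 - 88)*(-37 - 172) = -2754 + 160*(-209) = -2754 - 33440 = -36194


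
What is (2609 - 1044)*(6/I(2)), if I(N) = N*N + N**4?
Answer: 939/2 ≈ 469.50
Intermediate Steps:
I(N) = N**2 + N**4
(2609 - 1044)*(6/I(2)) = (2609 - 1044)*(6/(2**2 + 2**4)) = 1565*(6/(4 + 16)) = 1565*(6/20) = 1565*(6*(1/20)) = 1565*(3/10) = 939/2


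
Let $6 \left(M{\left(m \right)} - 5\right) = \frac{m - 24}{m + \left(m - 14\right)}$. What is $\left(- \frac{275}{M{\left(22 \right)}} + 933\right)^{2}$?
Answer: $\frac{155367623889}{201601} \approx 7.7067 \cdot 10^{5}$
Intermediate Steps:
$M{\left(m \right)} = 5 + \frac{-24 + m}{6 \left(-14 + 2 m\right)}$ ($M{\left(m \right)} = 5 + \frac{\left(m - 24\right) \frac{1}{m + \left(m - 14\right)}}{6} = 5 + \frac{\left(-24 + m\right) \frac{1}{m + \left(m - 14\right)}}{6} = 5 + \frac{\left(-24 + m\right) \frac{1}{m + \left(-14 + m\right)}}{6} = 5 + \frac{\left(-24 + m\right) \frac{1}{-14 + 2 m}}{6} = 5 + \frac{\frac{1}{-14 + 2 m} \left(-24 + m\right)}{6} = 5 + \frac{-24 + m}{6 \left(-14 + 2 m\right)}$)
$\left(- \frac{275}{M{\left(22 \right)}} + 933\right)^{2} = \left(- \frac{275}{\frac{1}{12} \frac{1}{-7 + 22} \left(-444 + 61 \cdot 22\right)} + 933\right)^{2} = \left(- \frac{275}{\frac{1}{12} \cdot \frac{1}{15} \left(-444 + 1342\right)} + 933\right)^{2} = \left(- \frac{275}{\frac{1}{12} \cdot \frac{1}{15} \cdot 898} + 933\right)^{2} = \left(- \frac{275}{\frac{449}{90}} + 933\right)^{2} = \left(\left(-275\right) \frac{90}{449} + 933\right)^{2} = \left(- \frac{24750}{449} + 933\right)^{2} = \left(\frac{394167}{449}\right)^{2} = \frac{155367623889}{201601}$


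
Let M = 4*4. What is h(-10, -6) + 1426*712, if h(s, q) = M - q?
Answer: 1015334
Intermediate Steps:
M = 16
h(s, q) = 16 - q
h(-10, -6) + 1426*712 = (16 - 1*(-6)) + 1426*712 = (16 + 6) + 1015312 = 22 + 1015312 = 1015334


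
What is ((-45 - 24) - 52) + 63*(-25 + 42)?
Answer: 950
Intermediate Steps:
((-45 - 24) - 52) + 63*(-25 + 42) = (-69 - 52) + 63*17 = -121 + 1071 = 950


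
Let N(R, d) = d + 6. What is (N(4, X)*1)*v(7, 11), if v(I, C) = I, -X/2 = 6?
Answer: -42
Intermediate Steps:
X = -12 (X = -2*6 = -12)
N(R, d) = 6 + d
(N(4, X)*1)*v(7, 11) = ((6 - 12)*1)*7 = -6*1*7 = -6*7 = -42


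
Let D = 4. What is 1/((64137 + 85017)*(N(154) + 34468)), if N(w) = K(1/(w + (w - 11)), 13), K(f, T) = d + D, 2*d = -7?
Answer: 1/5141114649 ≈ 1.9451e-10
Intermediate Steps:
d = -7/2 (d = (½)*(-7) = -7/2 ≈ -3.5000)
K(f, T) = ½ (K(f, T) = -7/2 + 4 = ½)
N(w) = ½
1/((64137 + 85017)*(N(154) + 34468)) = 1/((64137 + 85017)*(½ + 34468)) = 1/(149154*(68937/2)) = (1/149154)*(2/68937) = 1/5141114649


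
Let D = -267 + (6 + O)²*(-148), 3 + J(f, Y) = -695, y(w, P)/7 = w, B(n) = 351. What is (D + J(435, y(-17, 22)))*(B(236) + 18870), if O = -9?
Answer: -44150637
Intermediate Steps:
y(w, P) = 7*w
J(f, Y) = -698 (J(f, Y) = -3 - 695 = -698)
D = -1599 (D = -267 + (6 - 9)²*(-148) = -267 + (-3)²*(-148) = -267 + 9*(-148) = -267 - 1332 = -1599)
(D + J(435, y(-17, 22)))*(B(236) + 18870) = (-1599 - 698)*(351 + 18870) = -2297*19221 = -44150637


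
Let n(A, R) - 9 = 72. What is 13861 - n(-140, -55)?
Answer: 13780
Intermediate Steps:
n(A, R) = 81 (n(A, R) = 9 + 72 = 81)
13861 - n(-140, -55) = 13861 - 1*81 = 13861 - 81 = 13780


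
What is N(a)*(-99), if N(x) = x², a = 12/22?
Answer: -324/11 ≈ -29.455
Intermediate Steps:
a = 6/11 (a = 12*(1/22) = 6/11 ≈ 0.54545)
N(a)*(-99) = (6/11)²*(-99) = (36/121)*(-99) = -324/11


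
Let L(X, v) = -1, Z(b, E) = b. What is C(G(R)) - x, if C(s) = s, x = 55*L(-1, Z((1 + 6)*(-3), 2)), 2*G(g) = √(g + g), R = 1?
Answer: 55 + √2/2 ≈ 55.707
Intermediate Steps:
G(g) = √2*√g/2 (G(g) = √(g + g)/2 = √(2*g)/2 = (√2*√g)/2 = √2*√g/2)
x = -55 (x = 55*(-1) = -55)
C(G(R)) - x = √2*√1/2 - 1*(-55) = (½)*√2*1 + 55 = √2/2 + 55 = 55 + √2/2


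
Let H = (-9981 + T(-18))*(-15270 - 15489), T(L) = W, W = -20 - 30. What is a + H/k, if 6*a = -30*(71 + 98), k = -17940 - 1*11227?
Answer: -333189644/29167 ≈ -11424.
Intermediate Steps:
W = -50
T(L) = -50
H = 308543529 (H = (-9981 - 50)*(-15270 - 15489) = -10031*(-30759) = 308543529)
k = -29167 (k = -17940 - 11227 = -29167)
a = -845 (a = (-30*(71 + 98))/6 = (-30*169)/6 = (⅙)*(-5070) = -845)
a + H/k = -845 + 308543529/(-29167) = -845 + 308543529*(-1/29167) = -845 - 308543529/29167 = -333189644/29167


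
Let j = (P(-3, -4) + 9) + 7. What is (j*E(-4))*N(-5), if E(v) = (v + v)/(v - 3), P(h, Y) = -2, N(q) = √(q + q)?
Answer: 16*I*√10 ≈ 50.596*I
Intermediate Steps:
N(q) = √2*√q (N(q) = √(2*q) = √2*√q)
E(v) = 2*v/(-3 + v) (E(v) = (2*v)/(-3 + v) = 2*v/(-3 + v))
j = 14 (j = (-2 + 9) + 7 = 7 + 7 = 14)
(j*E(-4))*N(-5) = (14*(2*(-4)/(-3 - 4)))*(√2*√(-5)) = (14*(2*(-4)/(-7)))*(√2*(I*√5)) = (14*(2*(-4)*(-⅐)))*(I*√10) = (14*(8/7))*(I*√10) = 16*(I*√10) = 16*I*√10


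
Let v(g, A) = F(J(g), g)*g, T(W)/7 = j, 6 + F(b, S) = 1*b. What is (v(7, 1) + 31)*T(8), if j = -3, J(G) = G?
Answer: -798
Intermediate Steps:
F(b, S) = -6 + b (F(b, S) = -6 + 1*b = -6 + b)
T(W) = -21 (T(W) = 7*(-3) = -21)
v(g, A) = g*(-6 + g) (v(g, A) = (-6 + g)*g = g*(-6 + g))
(v(7, 1) + 31)*T(8) = (7*(-6 + 7) + 31)*(-21) = (7*1 + 31)*(-21) = (7 + 31)*(-21) = 38*(-21) = -798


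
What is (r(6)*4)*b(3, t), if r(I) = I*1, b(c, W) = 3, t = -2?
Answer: 72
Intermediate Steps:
r(I) = I
(r(6)*4)*b(3, t) = (6*4)*3 = 24*3 = 72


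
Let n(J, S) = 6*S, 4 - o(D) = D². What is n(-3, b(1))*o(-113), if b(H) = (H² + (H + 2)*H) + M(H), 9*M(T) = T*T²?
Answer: -314870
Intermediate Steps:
M(T) = T³/9 (M(T) = (T*T²)/9 = T³/9)
b(H) = H² + H³/9 + H*(2 + H) (b(H) = (H² + (H + 2)*H) + H³/9 = (H² + (2 + H)*H) + H³/9 = (H² + H*(2 + H)) + H³/9 = H² + H³/9 + H*(2 + H))
o(D) = 4 - D²
n(-3, b(1))*o(-113) = (6*((⅑)*1*(18 + 1² + 18*1)))*(4 - 1*(-113)²) = (6*((⅑)*1*(18 + 1 + 18)))*(4 - 1*12769) = (6*((⅑)*1*37))*(4 - 12769) = (6*(37/9))*(-12765) = (74/3)*(-12765) = -314870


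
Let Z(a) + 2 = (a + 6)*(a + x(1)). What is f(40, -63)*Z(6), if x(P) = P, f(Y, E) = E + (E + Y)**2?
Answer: 38212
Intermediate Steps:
Z(a) = -2 + (1 + a)*(6 + a) (Z(a) = -2 + (a + 6)*(a + 1) = -2 + (6 + a)*(1 + a) = -2 + (1 + a)*(6 + a))
f(40, -63)*Z(6) = (-63 + (-63 + 40)**2)*(4 + 6**2 + 7*6) = (-63 + (-23)**2)*(4 + 36 + 42) = (-63 + 529)*82 = 466*82 = 38212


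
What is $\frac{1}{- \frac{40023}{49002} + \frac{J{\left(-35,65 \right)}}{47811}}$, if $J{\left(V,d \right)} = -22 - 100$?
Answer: $- \frac{780944874}{639839299} \approx -1.2205$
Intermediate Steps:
$J{\left(V,d \right)} = -122$ ($J{\left(V,d \right)} = -22 - 100 = -122$)
$\frac{1}{- \frac{40023}{49002} + \frac{J{\left(-35,65 \right)}}{47811}} = \frac{1}{- \frac{40023}{49002} - \frac{122}{47811}} = \frac{1}{\left(-40023\right) \frac{1}{49002} - \frac{122}{47811}} = \frac{1}{- \frac{13341}{16334} - \frac{122}{47811}} = \frac{1}{- \frac{639839299}{780944874}} = - \frac{780944874}{639839299}$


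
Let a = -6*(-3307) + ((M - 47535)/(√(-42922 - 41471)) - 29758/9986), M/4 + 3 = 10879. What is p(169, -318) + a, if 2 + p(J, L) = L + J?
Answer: 98302284/4993 + 4031*I*√9377/28131 ≈ 19688.0 + 13.876*I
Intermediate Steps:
M = 43504 (M = -12 + 4*10879 = -12 + 43516 = 43504)
p(J, L) = -2 + J + L (p(J, L) = -2 + (L + J) = -2 + (J + L) = -2 + J + L)
a = 99056227/4993 + 4031*I*√9377/28131 (a = -6*(-3307) + ((43504 - 47535)/(√(-42922 - 41471)) - 29758/9986) = 19842 + (-4031*(-I*√9377/28131) - 29758*1/9986) = 19842 + (-4031*(-I*√9377/28131) - 14879/4993) = 19842 + (-(-4031)*I*√9377/28131 - 14879/4993) = 19842 + (4031*I*√9377/28131 - 14879/4993) = 19842 + (-14879/4993 + 4031*I*√9377/28131) = 99056227/4993 + 4031*I*√9377/28131 ≈ 19839.0 + 13.876*I)
p(169, -318) + a = (-2 + 169 - 318) + (99056227/4993 + 4031*I*√9377/28131) = -151 + (99056227/4993 + 4031*I*√9377/28131) = 98302284/4993 + 4031*I*√9377/28131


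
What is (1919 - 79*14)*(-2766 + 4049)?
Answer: 1043079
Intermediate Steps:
(1919 - 79*14)*(-2766 + 4049) = (1919 - 1106)*1283 = 813*1283 = 1043079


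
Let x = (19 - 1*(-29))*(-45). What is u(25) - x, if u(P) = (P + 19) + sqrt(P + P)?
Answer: 2204 + 5*sqrt(2) ≈ 2211.1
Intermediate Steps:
x = -2160 (x = (19 + 29)*(-45) = 48*(-45) = -2160)
u(P) = 19 + P + sqrt(2)*sqrt(P) (u(P) = (19 + P) + sqrt(2*P) = (19 + P) + sqrt(2)*sqrt(P) = 19 + P + sqrt(2)*sqrt(P))
u(25) - x = (19 + 25 + sqrt(2)*sqrt(25)) - 1*(-2160) = (19 + 25 + sqrt(2)*5) + 2160 = (19 + 25 + 5*sqrt(2)) + 2160 = (44 + 5*sqrt(2)) + 2160 = 2204 + 5*sqrt(2)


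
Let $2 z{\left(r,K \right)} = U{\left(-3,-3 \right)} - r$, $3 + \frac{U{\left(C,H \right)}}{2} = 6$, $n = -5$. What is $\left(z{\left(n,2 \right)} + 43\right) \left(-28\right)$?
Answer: $-1358$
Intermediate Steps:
$U{\left(C,H \right)} = 6$ ($U{\left(C,H \right)} = -6 + 2 \cdot 6 = -6 + 12 = 6$)
$z{\left(r,K \right)} = 3 - \frac{r}{2}$ ($z{\left(r,K \right)} = \frac{6 - r}{2} = 3 - \frac{r}{2}$)
$\left(z{\left(n,2 \right)} + 43\right) \left(-28\right) = \left(\left(3 - - \frac{5}{2}\right) + 43\right) \left(-28\right) = \left(\left(3 + \frac{5}{2}\right) + 43\right) \left(-28\right) = \left(\frac{11}{2} + 43\right) \left(-28\right) = \frac{97}{2} \left(-28\right) = -1358$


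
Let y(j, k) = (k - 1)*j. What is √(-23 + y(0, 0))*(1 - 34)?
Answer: -33*I*√23 ≈ -158.26*I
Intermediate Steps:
y(j, k) = j*(-1 + k) (y(j, k) = (-1 + k)*j = j*(-1 + k))
√(-23 + y(0, 0))*(1 - 34) = √(-23 + 0*(-1 + 0))*(1 - 34) = √(-23 + 0*(-1))*(-33) = √(-23 + 0)*(-33) = √(-23)*(-33) = (I*√23)*(-33) = -33*I*√23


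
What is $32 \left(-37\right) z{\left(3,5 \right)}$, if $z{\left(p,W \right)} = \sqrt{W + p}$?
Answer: $- 2368 \sqrt{2} \approx -3348.9$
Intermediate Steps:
$32 \left(-37\right) z{\left(3,5 \right)} = 32 \left(-37\right) \sqrt{5 + 3} = - 1184 \sqrt{8} = - 1184 \cdot 2 \sqrt{2} = - 2368 \sqrt{2}$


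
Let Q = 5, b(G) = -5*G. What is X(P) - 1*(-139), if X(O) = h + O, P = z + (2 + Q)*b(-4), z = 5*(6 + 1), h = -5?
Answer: 309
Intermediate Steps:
z = 35 (z = 5*7 = 35)
P = 175 (P = 35 + (2 + 5)*(-5*(-4)) = 35 + 7*20 = 35 + 140 = 175)
X(O) = -5 + O
X(P) - 1*(-139) = (-5 + 175) - 1*(-139) = 170 + 139 = 309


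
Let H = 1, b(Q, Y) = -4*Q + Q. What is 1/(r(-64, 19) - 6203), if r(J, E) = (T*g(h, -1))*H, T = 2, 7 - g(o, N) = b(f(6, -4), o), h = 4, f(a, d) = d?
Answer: -1/6213 ≈ -0.00016095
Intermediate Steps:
b(Q, Y) = -3*Q
g(o, N) = -5 (g(o, N) = 7 - (-3)*(-4) = 7 - 1*12 = 7 - 12 = -5)
r(J, E) = -10 (r(J, E) = (2*(-5))*1 = -10*1 = -10)
1/(r(-64, 19) - 6203) = 1/(-10 - 6203) = 1/(-6213) = -1/6213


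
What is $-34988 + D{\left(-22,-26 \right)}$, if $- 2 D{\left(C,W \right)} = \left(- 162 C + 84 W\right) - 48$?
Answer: $-35654$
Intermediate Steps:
$D{\left(C,W \right)} = 24 - 42 W + 81 C$ ($D{\left(C,W \right)} = - \frac{\left(- 162 C + 84 W\right) - 48}{2} = - \frac{-48 - 162 C + 84 W}{2} = 24 - 42 W + 81 C$)
$-34988 + D{\left(-22,-26 \right)} = -34988 + \left(24 - -1092 + 81 \left(-22\right)\right) = -34988 + \left(24 + 1092 - 1782\right) = -34988 - 666 = -35654$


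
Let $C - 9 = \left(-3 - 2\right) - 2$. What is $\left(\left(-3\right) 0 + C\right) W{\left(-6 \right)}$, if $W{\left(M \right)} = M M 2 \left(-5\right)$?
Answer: $-720$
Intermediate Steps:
$W{\left(M \right)} = - 10 M^{2}$ ($W{\left(M \right)} = M^{2} \left(-10\right) = - 10 M^{2}$)
$C = 2$ ($C = 9 - 7 = 2$)
$\left(\left(-3\right) 0 + C\right) W{\left(-6 \right)} = \left(\left(-3\right) 0 + 2\right) \left(- 10 \left(-6\right)^{2}\right) = \left(0 + 2\right) \left(\left(-10\right) 36\right) = 2 \left(-360\right) = -720$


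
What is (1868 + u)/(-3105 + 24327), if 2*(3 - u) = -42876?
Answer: 23309/21222 ≈ 1.0983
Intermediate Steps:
u = 21441 (u = 3 - ½*(-42876) = 3 + 21438 = 21441)
(1868 + u)/(-3105 + 24327) = (1868 + 21441)/(-3105 + 24327) = 23309/21222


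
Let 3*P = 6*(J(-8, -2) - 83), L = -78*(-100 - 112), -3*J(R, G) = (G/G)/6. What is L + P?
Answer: 147329/9 ≈ 16370.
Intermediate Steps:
J(R, G) = -1/18 (J(R, G) = -G/G/(3*6) = -1/(3*6) = -1/3*1/6 = -1/18)
L = 16536 (L = -78*(-212) = 16536)
P = -1495/9 (P = (6*(-1/18 - 83))/3 = (6*(-1495/18))/3 = (1/3)*(-1495/3) = -1495/9 ≈ -166.11)
L + P = 16536 - 1495/9 = 147329/9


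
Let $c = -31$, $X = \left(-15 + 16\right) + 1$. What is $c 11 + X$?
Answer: $-339$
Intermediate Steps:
$X = 2$ ($X = 1 + 1 = 2$)
$c 11 + X = \left(-31\right) 11 + 2 = -341 + 2 = -339$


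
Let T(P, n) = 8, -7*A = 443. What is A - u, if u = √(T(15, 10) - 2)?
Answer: -443/7 - √6 ≈ -65.735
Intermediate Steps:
A = -443/7 (A = -⅐*443 = -443/7 ≈ -63.286)
u = √6 (u = √(8 - 2) = √6 ≈ 2.4495)
A - u = -443/7 - √6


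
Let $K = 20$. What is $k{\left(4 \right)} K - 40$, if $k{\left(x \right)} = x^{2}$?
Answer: $280$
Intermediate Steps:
$k{\left(4 \right)} K - 40 = 4^{2} \cdot 20 - 40 = 16 \cdot 20 - 40 = 320 - 40 = 280$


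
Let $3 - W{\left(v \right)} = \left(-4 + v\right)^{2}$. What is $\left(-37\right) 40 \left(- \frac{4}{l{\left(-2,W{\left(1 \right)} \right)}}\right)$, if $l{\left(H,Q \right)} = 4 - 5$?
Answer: $-5920$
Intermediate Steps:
$W{\left(v \right)} = 3 - \left(-4 + v\right)^{2}$
$l{\left(H,Q \right)} = -1$ ($l{\left(H,Q \right)} = 4 - 5 = -1$)
$\left(-37\right) 40 \left(- \frac{4}{l{\left(-2,W{\left(1 \right)} \right)}}\right) = \left(-37\right) 40 \left(- \frac{4}{-1}\right) = - 1480 \left(\left(-4\right) \left(-1\right)\right) = \left(-1480\right) 4 = -5920$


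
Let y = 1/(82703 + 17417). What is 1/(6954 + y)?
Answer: 100120/696234481 ≈ 0.00014380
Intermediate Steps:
y = 1/100120 ≈ 9.9880e-6
1/(6954 + y) = 1/(6954 + 1/100120) = 1/(696234481/100120) = 100120/696234481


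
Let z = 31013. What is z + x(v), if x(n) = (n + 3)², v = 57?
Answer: 34613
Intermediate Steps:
x(n) = (3 + n)²
z + x(v) = 31013 + (3 + 57)² = 31013 + 60² = 31013 + 3600 = 34613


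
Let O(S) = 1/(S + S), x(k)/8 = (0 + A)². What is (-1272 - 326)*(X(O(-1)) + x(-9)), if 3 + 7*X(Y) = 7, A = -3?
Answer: -811784/7 ≈ -1.1597e+5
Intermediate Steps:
x(k) = 72 (x(k) = 8*(0 - 3)² = 8*(-3)² = 8*9 = 72)
O(S) = 1/(2*S)
X(Y) = 4/7 (X(Y) = -3/7 + (⅐)*7 = -3/7 + 1 = 4/7)
(-1272 - 326)*(X(O(-1)) + x(-9)) = (-1272 - 326)*(4/7 + 72) = -1598*508/7 = -811784/7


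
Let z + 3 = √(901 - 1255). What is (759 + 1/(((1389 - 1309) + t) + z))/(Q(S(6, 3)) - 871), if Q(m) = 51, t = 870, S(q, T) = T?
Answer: (-759*√354 + 718774*I)/(820*(√354 - 947*I)) ≈ -0.92561 + 2.5575e-8*I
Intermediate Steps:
z = -3 + I*√354 (z = -3 + √(901 - 1255) = -3 + √(-354) = -3 + I*√354 ≈ -3.0 + 18.815*I)
(759 + 1/(((1389 - 1309) + t) + z))/(Q(S(6, 3)) - 871) = (759 + 1/(((1389 - 1309) + 870) + (-3 + I*√354)))/(51 - 871) = (759 + 1/((80 + 870) + (-3 + I*√354)))/(-820) = (759 + 1/(950 + (-3 + I*√354)))*(-1/820) = (759 + 1/(947 + I*√354))*(-1/820) = -759/820 - 1/(820*(947 + I*√354))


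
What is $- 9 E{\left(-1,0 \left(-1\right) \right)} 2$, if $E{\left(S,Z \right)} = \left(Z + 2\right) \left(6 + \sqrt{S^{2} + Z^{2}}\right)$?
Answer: $-252$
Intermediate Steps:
$E{\left(S,Z \right)} = \left(2 + Z\right) \left(6 + \sqrt{S^{2} + Z^{2}}\right)$
$- 9 E{\left(-1,0 \left(-1\right) \right)} 2 = - 9 \left(12 + 2 \sqrt{\left(-1\right)^{2} + \left(0 \left(-1\right)\right)^{2}} + 6 \cdot 0 \left(-1\right) + 0 \left(-1\right) \sqrt{\left(-1\right)^{2} + \left(0 \left(-1\right)\right)^{2}}\right) 2 = - 9 \left(12 + 2 \sqrt{1 + 0^{2}} + 6 \cdot 0 + 0 \sqrt{1 + 0^{2}}\right) 2 = - 9 \left(12 + 2 \sqrt{1 + 0} + 0 + 0 \sqrt{1 + 0}\right) 2 = - 9 \left(12 + 2 \sqrt{1} + 0 + 0 \sqrt{1}\right) 2 = - 9 \left(12 + 2 \cdot 1 + 0 + 0 \cdot 1\right) 2 = - 9 \left(12 + 2 + 0 + 0\right) 2 = \left(-9\right) 14 \cdot 2 = \left(-126\right) 2 = -252$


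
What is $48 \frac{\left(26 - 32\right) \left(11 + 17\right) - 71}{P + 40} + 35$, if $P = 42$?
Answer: $- \frac{4301}{41} \approx -104.9$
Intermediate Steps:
$48 \frac{\left(26 - 32\right) \left(11 + 17\right) - 71}{P + 40} + 35 = 48 \frac{\left(26 - 32\right) \left(11 + 17\right) - 71}{42 + 40} + 35 = 48 \frac{\left(-6\right) 28 - 71}{82} + 35 = 48 \left(-168 - 71\right) \frac{1}{82} + 35 = 48 \left(\left(-239\right) \frac{1}{82}\right) + 35 = 48 \left(- \frac{239}{82}\right) + 35 = - \frac{5736}{41} + 35 = - \frac{4301}{41}$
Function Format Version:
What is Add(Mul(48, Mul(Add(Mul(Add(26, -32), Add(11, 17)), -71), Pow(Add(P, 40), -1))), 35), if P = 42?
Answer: Rational(-4301, 41) ≈ -104.90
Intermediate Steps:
Add(Mul(48, Mul(Add(Mul(Add(26, -32), Add(11, 17)), -71), Pow(Add(P, 40), -1))), 35) = Add(Mul(48, Mul(Add(Mul(Add(26, -32), Add(11, 17)), -71), Pow(Add(42, 40), -1))), 35) = Add(Mul(48, Mul(Add(Mul(-6, 28), -71), Pow(82, -1))), 35) = Add(Mul(48, Mul(Add(-168, -71), Rational(1, 82))), 35) = Add(Mul(48, Mul(-239, Rational(1, 82))), 35) = Add(Mul(48, Rational(-239, 82)), 35) = Add(Rational(-5736, 41), 35) = Rational(-4301, 41)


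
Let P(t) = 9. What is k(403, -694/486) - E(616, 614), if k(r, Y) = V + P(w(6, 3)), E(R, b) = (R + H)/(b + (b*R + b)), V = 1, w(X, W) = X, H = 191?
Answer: 1264571/126484 ≈ 9.9979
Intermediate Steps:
E(R, b) = (191 + R)/(2*b + R*b) (E(R, b) = (R + 191)/(b + (b*R + b)) = (191 + R)/(b + (R*b + b)) = (191 + R)/(b + (b + R*b)) = (191 + R)/(2*b + R*b))
k(r, Y) = 10 (k(r, Y) = 1 + 9 = 10)
k(403, -694/486) - E(616, 614) = 10 - (191 + 616)/(614*(2 + 616)) = 10 - 807/(614*618) = 10 - 1*269/126484 = 10 - 269/126484 = 1264571/126484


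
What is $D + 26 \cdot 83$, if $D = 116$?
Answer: $2274$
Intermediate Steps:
$D + 26 \cdot 83 = 116 + 26 \cdot 83 = 116 + 2158 = 2274$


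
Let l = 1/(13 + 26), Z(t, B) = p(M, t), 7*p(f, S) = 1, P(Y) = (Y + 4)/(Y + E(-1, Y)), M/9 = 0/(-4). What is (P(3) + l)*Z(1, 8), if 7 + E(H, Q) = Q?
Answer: -272/273 ≈ -0.99634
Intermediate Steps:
M = 0 (M = 9*(0/(-4)) = 9*(0*(-¼)) = 9*0 = 0)
E(H, Q) = -7 + Q
P(Y) = (4 + Y)/(-7 + 2*Y) (P(Y) = (Y + 4)/(Y + (-7 + Y)) = (4 + Y)/(-7 + 2*Y))
p(f, S) = ⅐ (p(f, S) = (⅐)*1 = ⅐)
Z(t, B) = ⅐
l = 1/39 ≈ 0.025641
(P(3) + l)*Z(1, 8) = ((4 + 3)/(-7 + 2*3) + 1/39)*(⅐) = (7/(-7 + 6) + 1/39)*(⅐) = (7/(-1) + 1/39)*(⅐) = (-1*7 + 1/39)*(⅐) = (-7 + 1/39)*(⅐) = -272/39*⅐ = -272/273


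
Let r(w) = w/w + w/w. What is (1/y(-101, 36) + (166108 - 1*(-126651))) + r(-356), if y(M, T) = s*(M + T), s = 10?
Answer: 190294649/650 ≈ 2.9276e+5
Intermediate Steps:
r(w) = 2 (r(w) = 1 + 1 = 2)
y(M, T) = 10*M + 10*T (y(M, T) = 10*(M + T) = 10*M + 10*T)
(1/y(-101, 36) + (166108 - 1*(-126651))) + r(-356) = (1/(10*(-101) + 10*36) + (166108 - 1*(-126651))) + 2 = (1/(-1010 + 360) + (166108 + 126651)) + 2 = (1/(-650) + 292759) + 2 = (-1/650 + 292759) + 2 = 190293349/650 + 2 = 190294649/650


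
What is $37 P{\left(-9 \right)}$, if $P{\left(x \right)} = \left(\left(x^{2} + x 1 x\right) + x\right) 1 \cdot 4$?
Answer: $22644$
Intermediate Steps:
$P{\left(x \right)} = 4 x + 8 x^{2}$ ($P{\left(x \right)} = \left(\left(x^{2} + x x\right) + x\right) 1 \cdot 4 = \left(\left(x^{2} + x^{2}\right) + x\right) 1 \cdot 4 = \left(2 x^{2} + x\right) 1 \cdot 4 = \left(x + 2 x^{2}\right) 1 \cdot 4 = \left(x + 2 x^{2}\right) 4 = 4 x + 8 x^{2}$)
$37 P{\left(-9 \right)} = 37 \cdot 4 \left(-9\right) \left(1 + 2 \left(-9\right)\right) = 37 \cdot 4 \left(-9\right) \left(1 - 18\right) = 37 \cdot 4 \left(-9\right) \left(-17\right) = 37 \cdot 612 = 22644$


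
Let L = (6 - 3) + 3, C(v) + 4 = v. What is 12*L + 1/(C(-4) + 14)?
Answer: 433/6 ≈ 72.167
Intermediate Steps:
C(v) = -4 + v
L = 6 (L = 3 + 3 = 6)
12*L + 1/(C(-4) + 14) = 12*6 + 1/((-4 - 4) + 14) = 72 + 1/(-8 + 14) = 72 + 1/6 = 72 + ⅙ = 433/6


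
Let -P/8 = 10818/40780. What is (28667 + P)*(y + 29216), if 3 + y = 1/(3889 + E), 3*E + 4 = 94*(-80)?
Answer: 11789819945865066/14079295 ≈ 8.3739e+8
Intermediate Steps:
E = -2508 (E = -4/3 + (94*(-80))/3 = -4/3 + (1/3)*(-7520) = -4/3 - 7520/3 = -2508)
y = -4142/1381 (y = -3 + 1/(3889 - 2508) = -3 + 1/1381 = -4142/1381 ≈ -2.9993)
P = -21636/10195 (P = -86544/40780 = -8*5409/20390 = -21636/10195 ≈ -2.1222)
(28667 + P)*(y + 29216) = (28667 - 21636/10195)*(-4142/1381 + 29216) = (292238429/10195)*(40343154/1381) = 11789819945865066/14079295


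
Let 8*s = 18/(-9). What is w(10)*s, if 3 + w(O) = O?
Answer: -7/4 ≈ -1.7500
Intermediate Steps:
w(O) = -3 + O
s = -¼ (s = (18/(-9))/8 = (18*(-⅑))/8 = (⅛)*(-2) = -¼ ≈ -0.25000)
w(10)*s = (-3 + 10)*(-¼) = 7*(-¼) = -7/4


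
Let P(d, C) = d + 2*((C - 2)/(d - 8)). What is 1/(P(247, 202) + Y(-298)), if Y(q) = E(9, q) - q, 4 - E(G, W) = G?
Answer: 239/129460 ≈ 0.0018461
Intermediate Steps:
E(G, W) = 4 - G
Y(q) = -5 - q (Y(q) = (4 - 1*9) - q = (4 - 9) - q = -5 - q)
P(d, C) = d + 2*(-2 + C)/(-8 + d) (P(d, C) = d + 2*((-2 + C)/(-8 + d)) = d + 2*(-2 + C)/(-8 + d))
1/(P(247, 202) + Y(-298)) = 1/((-4 + 247**2 - 8*247 + 2*202)/(-8 + 247) + (-5 - 1*(-298))) = 1/((-4 + 61009 - 1976 + 404)/239 + (-5 + 298)) = 1/((1/239)*59433 + 293) = 1/(59433/239 + 293) = 1/(129460/239) = 239/129460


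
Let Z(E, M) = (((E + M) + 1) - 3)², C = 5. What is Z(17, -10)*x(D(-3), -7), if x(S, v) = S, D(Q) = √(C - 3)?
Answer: 25*√2 ≈ 35.355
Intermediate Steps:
D(Q) = √2 (D(Q) = √(5 - 3) = √2)
Z(E, M) = (-2 + E + M)² (Z(E, M) = ((1 + E + M) - 3)² = (-2 + E + M)²)
Z(17, -10)*x(D(-3), -7) = (-2 + 17 - 10)²*√2 = 5²*√2 = 25*√2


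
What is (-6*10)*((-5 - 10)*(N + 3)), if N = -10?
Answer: -6300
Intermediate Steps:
(-6*10)*((-5 - 10)*(N + 3)) = (-6*10)*((-5 - 10)*(-10 + 3)) = -(-900)*(-7) = -60*105 = -6300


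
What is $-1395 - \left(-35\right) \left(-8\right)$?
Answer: $-1675$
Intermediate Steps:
$-1395 - \left(-35\right) \left(-8\right) = -1395 - 280 = -1675$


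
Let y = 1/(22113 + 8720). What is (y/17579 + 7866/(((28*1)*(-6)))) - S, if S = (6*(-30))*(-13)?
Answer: -36223291320089/15176372596 ≈ -2386.8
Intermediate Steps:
y = 1/30833 ≈ 3.2433e-5
S = 2340 (S = -180*(-13) = 2340)
(y/17579 + 7866/(((28*1)*(-6)))) - S = ((1/30833)/17579 + 7866/(((28*1)*(-6)))) - 1*2340 = ((1/30833)*(1/17579) + 7866/((28*(-6)))) - 2340 = (1/542013307 + 7866/(-168)) - 2340 = (1/542013307 + 7866*(-1/168)) - 2340 = (1/542013307 - 1311/28) - 2340 = -710579445449/15176372596 - 2340 = -36223291320089/15176372596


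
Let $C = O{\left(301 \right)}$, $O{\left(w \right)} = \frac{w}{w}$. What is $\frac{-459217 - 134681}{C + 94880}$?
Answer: $- \frac{197966}{31627} \approx -6.2594$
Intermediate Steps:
$O{\left(w \right)} = 1$
$C = 1$
$\frac{-459217 - 134681}{C + 94880} = \frac{-459217 - 134681}{1 + 94880} = - \frac{593898}{94881} = \left(-593898\right) \frac{1}{94881} = - \frac{197966}{31627}$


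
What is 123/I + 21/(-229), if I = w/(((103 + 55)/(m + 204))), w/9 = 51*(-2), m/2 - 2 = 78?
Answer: -1911263/12753468 ≈ -0.14986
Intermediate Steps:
m = 160 (m = 4 + 2*78 = 4 + 156 = 160)
w = -918 (w = 9*(51*(-2)) = 9*(-102) = -918)
I = -167076/79 (I = -918*(160 + 204)/(103 + 55) = -918/(158/364) = -918/(158*(1/364)) = -918/79/182 = -918*182/79 = -167076/79 ≈ -2114.9)
123/I + 21/(-229) = 123/(-167076/79) + 21/(-229) = 123*(-79/167076) + 21*(-1/229) = -3239/55692 - 21/229 = -1911263/12753468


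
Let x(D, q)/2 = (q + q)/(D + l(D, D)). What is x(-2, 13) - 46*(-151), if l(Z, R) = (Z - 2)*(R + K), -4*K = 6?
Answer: 20851/3 ≈ 6950.3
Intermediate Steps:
K = -3/2 (K = -¼*6 = -3/2 ≈ -1.5000)
l(Z, R) = (-2 + Z)*(-3/2 + R) (l(Z, R) = (Z - 2)*(R - 3/2) = (-2 + Z)*(-3/2 + R))
x(D, q) = 4*q/(3 + D² - 5*D/2) (x(D, q) = 2*((q + q)/(D + (3 - 2*D - 3*D/2 + D*D))) = 2*((2*q)/(D + (3 - 2*D - 3*D/2 + D²))) = 2*((2*q)/(D + (3 + D² - 7*D/2))) = 2*((2*q)/(3 + D² - 5*D/2)) = 2*(2*q/(3 + D² - 5*D/2)) = 4*q/(3 + D² - 5*D/2))
x(-2, 13) - 46*(-151) = 8*13/(6 - 5*(-2) + 2*(-2)²) - 46*(-151) = 8*13/(6 + 10 + 2*4) + 6946 = 8*13/(6 + 10 + 8) + 6946 = 8*13/24 + 6946 = 8*13*(1/24) + 6946 = 13/3 + 6946 = 20851/3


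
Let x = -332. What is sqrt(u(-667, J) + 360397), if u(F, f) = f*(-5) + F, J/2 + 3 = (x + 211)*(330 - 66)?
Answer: 20*sqrt(1698) ≈ 824.14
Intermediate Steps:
J = -63894 (J = -6 + 2*((-332 + 211)*(330 - 66)) = -6 + 2*(-121*264) = -6 + 2*(-31944) = -6 - 63888 = -63894)
u(F, f) = F - 5*f (u(F, f) = -5*f + F = F - 5*f)
sqrt(u(-667, J) + 360397) = sqrt((-667 - 5*(-63894)) + 360397) = sqrt((-667 + 319470) + 360397) = sqrt(318803 + 360397) = sqrt(679200) = 20*sqrt(1698)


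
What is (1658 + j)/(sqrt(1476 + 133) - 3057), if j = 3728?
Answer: -8232501/4671820 - 2693*sqrt(1609)/4671820 ≈ -1.7853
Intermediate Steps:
(1658 + j)/(sqrt(1476 + 133) - 3057) = (1658 + 3728)/(sqrt(1476 + 133) - 3057) = 5386/(sqrt(1609) - 3057) = 5386/(-3057 + sqrt(1609))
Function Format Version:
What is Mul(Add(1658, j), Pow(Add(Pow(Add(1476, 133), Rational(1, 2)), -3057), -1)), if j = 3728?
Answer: Add(Rational(-8232501, 4671820), Mul(Rational(-2693, 4671820), Pow(1609, Rational(1, 2)))) ≈ -1.7853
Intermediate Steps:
Mul(Add(1658, j), Pow(Add(Pow(Add(1476, 133), Rational(1, 2)), -3057), -1)) = Mul(Add(1658, 3728), Pow(Add(Pow(Add(1476, 133), Rational(1, 2)), -3057), -1)) = Mul(5386, Pow(Add(Pow(1609, Rational(1, 2)), -3057), -1)) = Mul(5386, Pow(Add(-3057, Pow(1609, Rational(1, 2))), -1))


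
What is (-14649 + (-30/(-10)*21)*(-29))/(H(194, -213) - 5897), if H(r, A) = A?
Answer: 8238/3055 ≈ 2.6966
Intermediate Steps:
(-14649 + (-30/(-10)*21)*(-29))/(H(194, -213) - 5897) = (-14649 + (-30/(-10)*21)*(-29))/(-213 - 5897) = (-14649 + (-30*(-⅒)*21)*(-29))/(-6110) = (-14649 + (3*21)*(-29))*(-1/6110) = (-14649 + 63*(-29))*(-1/6110) = (-14649 - 1827)*(-1/6110) = -16476*(-1/6110) = 8238/3055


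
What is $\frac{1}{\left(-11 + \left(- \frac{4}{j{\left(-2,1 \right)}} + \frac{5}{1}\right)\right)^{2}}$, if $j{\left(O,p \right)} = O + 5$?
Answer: $\frac{9}{484} \approx 0.018595$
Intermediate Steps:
$j{\left(O,p \right)} = 5 + O$
$\frac{1}{\left(-11 + \left(- \frac{4}{j{\left(-2,1 \right)}} + \frac{5}{1}\right)\right)^{2}} = \frac{1}{\left(-11 + \left(- \frac{4}{5 - 2} + \frac{5}{1}\right)\right)^{2}} = \frac{1}{\left(-11 + \left(- \frac{4}{3} + 5 \cdot 1\right)\right)^{2}} = \frac{1}{\left(-11 + \left(\left(-4\right) \frac{1}{3} + 5\right)\right)^{2}} = \frac{1}{\left(-11 + \left(- \frac{4}{3} + 5\right)\right)^{2}} = \frac{1}{\left(-11 + \frac{11}{3}\right)^{2}} = \frac{1}{\left(- \frac{22}{3}\right)^{2}} = \frac{1}{\frac{484}{9}} = \frac{9}{484}$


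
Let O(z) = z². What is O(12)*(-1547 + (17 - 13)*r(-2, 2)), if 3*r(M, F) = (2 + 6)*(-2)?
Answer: -225840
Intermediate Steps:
r(M, F) = -16/3 (r(M, F) = ((2 + 6)*(-2))/3 = (8*(-2))/3 = (⅓)*(-16) = -16/3)
O(12)*(-1547 + (17 - 13)*r(-2, 2)) = 12²*(-1547 + (17 - 13)*(-16/3)) = 144*(-1547 + 4*(-16/3)) = 144*(-1547 - 64/3) = 144*(-4705/3) = -225840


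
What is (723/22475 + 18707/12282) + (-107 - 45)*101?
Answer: -4237305288689/276037950 ≈ -15350.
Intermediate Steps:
(723/22475 + 18707/12282) + (-107 - 45)*101 = (723*(1/22475) + 18707*(1/12282)) - 152*101 = (723/22475 + 18707/12282) - 15352 = 429319711/276037950 - 15352 = -4237305288689/276037950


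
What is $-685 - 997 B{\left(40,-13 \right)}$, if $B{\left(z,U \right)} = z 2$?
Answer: $-80445$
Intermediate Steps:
$B{\left(z,U \right)} = 2 z$
$-685 - 997 B{\left(40,-13 \right)} = -685 - 997 \cdot 2 \cdot 40 = -685 - 79760 = -80445$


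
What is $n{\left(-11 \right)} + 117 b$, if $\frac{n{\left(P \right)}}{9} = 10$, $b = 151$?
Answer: $17757$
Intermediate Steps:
$n{\left(P \right)} = 90$ ($n{\left(P \right)} = 9 \cdot 10 = 90$)
$n{\left(-11 \right)} + 117 b = 90 + 117 \cdot 151 = 90 + 17667 = 17757$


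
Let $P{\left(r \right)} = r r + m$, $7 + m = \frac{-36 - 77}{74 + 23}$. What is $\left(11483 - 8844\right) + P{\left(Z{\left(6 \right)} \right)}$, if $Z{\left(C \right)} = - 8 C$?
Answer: $\frac{478679}{97} \approx 4934.8$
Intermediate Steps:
$m = - \frac{792}{97}$ ($m = -7 + \frac{-36 - 77}{74 + 23} = -7 - \frac{113}{97} = - \frac{792}{97} \approx -8.1649$)
$P{\left(r \right)} = - \frac{792}{97} + r^{2}$ ($P{\left(r \right)} = r r - \frac{792}{97} = r^{2} - \frac{792}{97} = - \frac{792}{97} + r^{2}$)
$\left(11483 - 8844\right) + P{\left(Z{\left(6 \right)} \right)} = \left(11483 - 8844\right) - \left(\frac{792}{97} - \left(\left(-8\right) 6\right)^{2}\right) = 2639 - \left(\frac{792}{97} - \left(-48\right)^{2}\right) = 2639 + \left(- \frac{792}{97} + 2304\right) = 2639 + \frac{222696}{97} = \frac{478679}{97}$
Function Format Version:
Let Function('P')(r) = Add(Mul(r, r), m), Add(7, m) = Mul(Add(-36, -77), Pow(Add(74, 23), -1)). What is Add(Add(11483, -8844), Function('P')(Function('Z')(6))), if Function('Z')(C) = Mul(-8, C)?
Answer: Rational(478679, 97) ≈ 4934.8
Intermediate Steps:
m = Rational(-792, 97) (m = Add(-7, Mul(Add(-36, -77), Pow(Add(74, 23), -1))) = Add(-7, Mul(-113, Pow(97, -1))) = Add(-7, Mul(-113, Rational(1, 97))) = Add(-7, Rational(-113, 97)) = Rational(-792, 97) ≈ -8.1649)
Function('P')(r) = Add(Rational(-792, 97), Pow(r, 2)) (Function('P')(r) = Add(Mul(r, r), Rational(-792, 97)) = Add(Pow(r, 2), Rational(-792, 97)) = Add(Rational(-792, 97), Pow(r, 2)))
Add(Add(11483, -8844), Function('P')(Function('Z')(6))) = Add(Add(11483, -8844), Add(Rational(-792, 97), Pow(Mul(-8, 6), 2))) = Add(2639, Add(Rational(-792, 97), Pow(-48, 2))) = Add(2639, Add(Rational(-792, 97), 2304)) = Add(2639, Rational(222696, 97)) = Rational(478679, 97)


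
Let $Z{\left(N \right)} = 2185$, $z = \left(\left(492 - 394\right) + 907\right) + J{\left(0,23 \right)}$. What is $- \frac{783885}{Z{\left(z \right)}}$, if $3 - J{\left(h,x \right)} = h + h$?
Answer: $- \frac{156777}{437} \approx -358.76$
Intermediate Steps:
$J{\left(h,x \right)} = 3 - 2 h$ ($J{\left(h,x \right)} = 3 - \left(h + h\right) = 3 - 2 h$)
$z = 1008$ ($z = \left(\left(492 - 394\right) + 907\right) + \left(3 - 0\right) = \left(98 + 907\right) + \left(3 + 0\right) = 1005 + 3 = 1008$)
$- \frac{783885}{Z{\left(z \right)}} = - \frac{783885}{2185} = \left(-783885\right) \frac{1}{2185} = - \frac{156777}{437}$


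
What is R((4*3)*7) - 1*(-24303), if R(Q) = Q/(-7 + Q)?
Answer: 267345/11 ≈ 24304.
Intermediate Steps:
R((4*3)*7) - 1*(-24303) = ((4*3)*7)/(-7 + (4*3)*7) - 1*(-24303) = (12*7)/(-7 + 12*7) + 24303 = 84/(-7 + 84) + 24303 = 84/77 + 24303 = 84*(1/77) + 24303 = 12/11 + 24303 = 267345/11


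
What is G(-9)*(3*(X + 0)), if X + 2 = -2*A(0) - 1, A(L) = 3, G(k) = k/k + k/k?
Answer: -54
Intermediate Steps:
G(k) = 2 (G(k) = 1 + 1 = 2)
X = -9 (X = -2 + (-2*3 - 1) = -2 + (-6 - 1) = -2 - 7 = -9)
G(-9)*(3*(X + 0)) = 2*(3*(-9 + 0)) = 2*(3*(-9)) = 2*(-27) = -54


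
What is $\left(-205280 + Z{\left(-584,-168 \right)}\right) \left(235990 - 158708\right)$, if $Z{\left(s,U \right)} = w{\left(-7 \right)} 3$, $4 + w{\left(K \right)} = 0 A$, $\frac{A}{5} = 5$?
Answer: $-15865376344$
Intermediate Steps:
$A = 25$ ($A = 5 \cdot 5 = 25$)
$w{\left(K \right)} = -4$ ($w{\left(K \right)} = -4 + 0 \cdot 25 = -4 + 0 = -4$)
$Z{\left(s,U \right)} = -12$ ($Z{\left(s,U \right)} = \left(-4\right) 3 = -12$)
$\left(-205280 + Z{\left(-584,-168 \right)}\right) \left(235990 - 158708\right) = \left(-205280 - 12\right) \left(235990 - 158708\right) = \left(-205292\right) 77282 = -15865376344$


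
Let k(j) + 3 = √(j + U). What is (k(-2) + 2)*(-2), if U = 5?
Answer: 2 - 2*√3 ≈ -1.4641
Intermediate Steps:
k(j) = -3 + √(5 + j) (k(j) = -3 + √(j + 5) = -3 + √(5 + j))
(k(-2) + 2)*(-2) = ((-3 + √(5 - 2)) + 2)*(-2) = ((-3 + √3) + 2)*(-2) = (-1 + √3)*(-2) = 2 - 2*√3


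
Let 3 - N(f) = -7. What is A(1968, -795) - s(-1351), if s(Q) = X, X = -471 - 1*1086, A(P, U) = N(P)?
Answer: 1567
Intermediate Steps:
N(f) = 10 (N(f) = 3 - 1*(-7) = 3 + 7 = 10)
A(P, U) = 10
X = -1557 (X = -471 - 1086 = -1557)
s(Q) = -1557
A(1968, -795) - s(-1351) = 10 - 1*(-1557) = 10 + 1557 = 1567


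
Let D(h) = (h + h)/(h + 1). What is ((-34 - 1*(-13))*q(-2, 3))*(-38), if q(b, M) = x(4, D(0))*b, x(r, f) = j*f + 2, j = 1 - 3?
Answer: -3192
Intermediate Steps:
j = -2
D(h) = 2*h/(1 + h) (D(h) = (2*h)/(1 + h) = 2*h/(1 + h))
x(r, f) = 2 - 2*f (x(r, f) = -2*f + 2 = 2 - 2*f)
q(b, M) = 2*b (q(b, M) = (2 - 4*0/(1 + 0))*b = (2 - 4*0/1)*b = (2 - 4*0)*b = (2 - 2*0)*b = (2 + 0)*b = 2*b)
((-34 - 1*(-13))*q(-2, 3))*(-38) = ((-34 - 1*(-13))*(2*(-2)))*(-38) = ((-34 + 13)*(-4))*(-38) = -21*(-4)*(-38) = 84*(-38) = -3192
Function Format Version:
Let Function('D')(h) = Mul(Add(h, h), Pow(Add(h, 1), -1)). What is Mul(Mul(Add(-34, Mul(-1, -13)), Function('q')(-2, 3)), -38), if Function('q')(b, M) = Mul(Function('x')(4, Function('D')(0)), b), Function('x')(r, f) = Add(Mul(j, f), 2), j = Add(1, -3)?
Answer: -3192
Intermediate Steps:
j = -2
Function('D')(h) = Mul(2, h, Pow(Add(1, h), -1)) (Function('D')(h) = Mul(Mul(2, h), Pow(Add(1, h), -1)) = Mul(2, h, Pow(Add(1, h), -1)))
Function('x')(r, f) = Add(2, Mul(-2, f)) (Function('x')(r, f) = Add(Mul(-2, f), 2) = Add(2, Mul(-2, f)))
Function('q')(b, M) = Mul(2, b) (Function('q')(b, M) = Mul(Add(2, Mul(-2, Mul(2, 0, Pow(Add(1, 0), -1)))), b) = Mul(Add(2, Mul(-2, Mul(2, 0, Pow(1, -1)))), b) = Mul(Add(2, Mul(-2, Mul(2, 0, 1))), b) = Mul(Add(2, Mul(-2, 0)), b) = Mul(Add(2, 0), b) = Mul(2, b))
Mul(Mul(Add(-34, Mul(-1, -13)), Function('q')(-2, 3)), -38) = Mul(Mul(Add(-34, Mul(-1, -13)), Mul(2, -2)), -38) = Mul(Mul(Add(-34, 13), -4), -38) = Mul(Mul(-21, -4), -38) = Mul(84, -38) = -3192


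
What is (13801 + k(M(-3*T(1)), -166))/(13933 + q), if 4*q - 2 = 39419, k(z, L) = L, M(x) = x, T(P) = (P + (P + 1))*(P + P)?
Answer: 54540/95153 ≈ 0.57318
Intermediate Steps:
T(P) = 2*P*(1 + 2*P) (T(P) = (P + (1 + P))*(2*P) = (1 + 2*P)*(2*P) = 2*P*(1 + 2*P))
q = 39421/4 (q = ½ + (¼)*39419 = ½ + 39419/4 = 39421/4 ≈ 9855.3)
(13801 + k(M(-3*T(1)), -166))/(13933 + q) = (13801 - 166)/(13933 + 39421/4) = 13635/(95153/4) = 13635*(4/95153) = 54540/95153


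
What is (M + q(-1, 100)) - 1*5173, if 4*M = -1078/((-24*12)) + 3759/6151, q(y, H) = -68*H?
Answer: -42416194963/3542976 ≈ -11972.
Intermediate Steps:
M = 3856685/3542976 (M = (-1078/((-24*12)) + 3759/6151)/4 = (-1078/(-288) + 3759*(1/6151))/4 = (-1078*(-1/288) + 3759/6151)/4 = (539/144 + 3759/6151)/4 = (¼)*(3856685/885744) = 3856685/3542976 ≈ 1.0885)
(M + q(-1, 100)) - 1*5173 = (3856685/3542976 - 68*100) - 1*5173 = (3856685/3542976 - 6800) - 5173 = -24088380115/3542976 - 5173 = -42416194963/3542976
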